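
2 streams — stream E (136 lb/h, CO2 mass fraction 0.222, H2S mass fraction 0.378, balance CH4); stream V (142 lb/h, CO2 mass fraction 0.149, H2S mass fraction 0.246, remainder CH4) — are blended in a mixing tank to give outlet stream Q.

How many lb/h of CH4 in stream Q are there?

CH4 out = CH4 in = 136×0.400 + 142×0.605 = 140.31 lb/h.

140.3 lb/h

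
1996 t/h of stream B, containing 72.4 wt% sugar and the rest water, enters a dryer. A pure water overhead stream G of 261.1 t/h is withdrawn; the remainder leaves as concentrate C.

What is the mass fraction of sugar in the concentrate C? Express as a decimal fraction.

0.833

sugar is not removed: 1996×0.724 = 1445.1 t/h of sugar enters C.
Concentrate = 1996 − 261.1 = 1734.9 t/h.
Mass fraction = 1445.1/1734.9 = 0.833.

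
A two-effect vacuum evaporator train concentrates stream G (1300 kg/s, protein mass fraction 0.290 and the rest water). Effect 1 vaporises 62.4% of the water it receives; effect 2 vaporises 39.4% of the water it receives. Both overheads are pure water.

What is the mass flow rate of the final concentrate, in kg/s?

water in feed = 1300×0.710 = 923 kg/s.
After stage 1: water left = (1−0.624)×923 = 347.05; stream total = 724.05 kg/s.
After stage 2: water left = (1−0.394)×347.05 = 210.31; final concentrate = 587.31 kg/s.

587.3 kg/s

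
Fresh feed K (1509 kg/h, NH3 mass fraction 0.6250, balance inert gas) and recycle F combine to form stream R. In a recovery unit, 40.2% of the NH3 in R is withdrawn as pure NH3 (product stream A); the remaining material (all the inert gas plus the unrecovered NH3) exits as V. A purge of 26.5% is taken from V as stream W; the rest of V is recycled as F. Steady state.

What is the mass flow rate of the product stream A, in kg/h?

676.5 kg/h

NH3 in R: m_A = 1509×0.625 + (1−0.265)·(1−0.402)·m_A, so m_A = 943.12/0.5605 = 1682.7 kg/h.
Product A = 0.402×1682.7 = 676.46 kg/h.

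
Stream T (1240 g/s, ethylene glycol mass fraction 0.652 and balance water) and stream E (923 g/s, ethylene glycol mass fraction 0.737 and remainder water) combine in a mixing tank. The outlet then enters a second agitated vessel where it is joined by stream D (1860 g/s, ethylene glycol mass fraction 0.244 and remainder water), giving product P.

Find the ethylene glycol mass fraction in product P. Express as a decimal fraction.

0.483

Overall, product flow = 4023 g/s.
ethylene glycol in = 1240×0.652 + 923×0.737 + 1860×0.244 = 1942.6 g/s.
ethylene glycol fraction in P = 0.483.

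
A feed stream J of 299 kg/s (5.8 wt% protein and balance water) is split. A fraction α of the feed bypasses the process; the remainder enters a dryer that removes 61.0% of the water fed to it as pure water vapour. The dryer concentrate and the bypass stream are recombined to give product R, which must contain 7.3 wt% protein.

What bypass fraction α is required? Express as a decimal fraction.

All 299×0.058 = 17.342 kg/s of protein reaches R, so R = 17.342/0.073 = 237.56 kg/s and vapour = 61.438 kg/s.
The evaporator receives (1−α)·299 of feed at 0.942 water and removes 0.610 of that water:
0.610×0.942×(1−α)×299 = 61.438
(1−α) = 61.438/171.81 = 0.3576;  α = 0.6424.

0.642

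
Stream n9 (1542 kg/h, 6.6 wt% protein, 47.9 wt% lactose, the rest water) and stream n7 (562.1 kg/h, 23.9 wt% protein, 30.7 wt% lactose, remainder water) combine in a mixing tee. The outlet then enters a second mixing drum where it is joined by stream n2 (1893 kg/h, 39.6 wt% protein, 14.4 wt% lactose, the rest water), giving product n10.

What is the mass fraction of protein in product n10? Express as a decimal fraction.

0.2466

Overall, product flow = 3997.1 kg/h.
protein in = 1542×0.066 + 562.1×0.239 + 1893×0.396 = 985.74 kg/h.
protein fraction in n10 = 0.2466.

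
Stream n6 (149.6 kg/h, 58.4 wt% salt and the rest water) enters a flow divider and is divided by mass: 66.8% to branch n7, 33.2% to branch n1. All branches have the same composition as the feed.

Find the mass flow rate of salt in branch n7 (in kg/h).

Branch n7 total = 0.668×149.6 = 99.933 kg/h.
salt in n7 = 0.584×99.933 = 58.361 kg/h.

58.36 kg/h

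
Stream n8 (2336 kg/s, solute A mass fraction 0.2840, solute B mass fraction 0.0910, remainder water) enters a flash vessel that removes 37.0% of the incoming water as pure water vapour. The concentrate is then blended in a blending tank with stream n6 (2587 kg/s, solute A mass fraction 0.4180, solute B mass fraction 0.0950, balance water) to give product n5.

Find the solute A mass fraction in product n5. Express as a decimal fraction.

Vapour removed = 0.370×0.625×2336 = 540.2 kg/s; concentrate = 1795.8 kg/s.
solute A reaching the mixer = 663.42 (from concentrate) + 2587×0.418 = 1744.8 kg/s.
Product flow = 1795.8 + 2587 = 4382.8 kg/s; solute A fraction = 0.3981.

0.3981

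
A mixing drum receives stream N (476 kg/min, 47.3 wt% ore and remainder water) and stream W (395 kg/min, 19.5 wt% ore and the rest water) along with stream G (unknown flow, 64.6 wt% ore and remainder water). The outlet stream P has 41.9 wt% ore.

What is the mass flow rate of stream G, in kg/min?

276.5 kg/min

Let G be the unknown flow. Total out = 871 + G.
ore balance: 302.17 + 0.646·G = 0.419·(871 + G)
(0.646 − 0.419)·G = 0.419×871 − 302.17 = 62.776
G = 62.776 / 0.227 = 276.55 kg/min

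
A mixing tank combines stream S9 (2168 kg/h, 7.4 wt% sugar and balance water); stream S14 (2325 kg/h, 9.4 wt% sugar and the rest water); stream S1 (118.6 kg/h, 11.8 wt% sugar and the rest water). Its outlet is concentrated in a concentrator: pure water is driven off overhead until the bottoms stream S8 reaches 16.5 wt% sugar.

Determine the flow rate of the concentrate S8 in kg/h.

sugar entering = 2168×0.074 + 2325×0.094 + 118.6×0.118 = 392.98 kg/h.
All sugar reports to S8, so S8 = 392.98/0.165 = 2381.7 kg/h.

2382 kg/h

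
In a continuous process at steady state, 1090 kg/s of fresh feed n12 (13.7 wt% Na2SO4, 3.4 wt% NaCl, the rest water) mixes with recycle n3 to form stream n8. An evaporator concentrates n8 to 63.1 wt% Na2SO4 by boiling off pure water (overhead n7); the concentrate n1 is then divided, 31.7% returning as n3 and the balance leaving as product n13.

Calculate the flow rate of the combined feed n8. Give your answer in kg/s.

Overall Na2SO4 balance (none leaves overhead): Na2SO4 in fresh feed = Na2SO4 in product, i.e. 1090×0.137 = (1−0.317)·n1·0.631.
n1 = 149.33/(0.631×0.683) = 346.5 kg/s.
Recycle n3 = 0.317×346.5 = 109.84 kg/s.
Combined feed n8 = 1090 + 109.84 = 1199.8 kg/s.

1200 kg/s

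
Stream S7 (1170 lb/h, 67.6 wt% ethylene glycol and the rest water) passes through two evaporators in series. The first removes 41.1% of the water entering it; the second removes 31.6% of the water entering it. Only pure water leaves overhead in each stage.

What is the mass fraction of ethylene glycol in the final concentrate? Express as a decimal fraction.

0.8382

water in feed = 1170×0.324 = 379.08 lb/h.
After stage 1: water left = (1−0.411)×379.08 = 223.28; stream total = 1014.2 lb/h.
After stage 2: water left = (1−0.316)×223.28 = 152.72; final concentrate = 943.64 lb/h.
ethylene glycol fraction = 790.92/943.64 = 0.8382.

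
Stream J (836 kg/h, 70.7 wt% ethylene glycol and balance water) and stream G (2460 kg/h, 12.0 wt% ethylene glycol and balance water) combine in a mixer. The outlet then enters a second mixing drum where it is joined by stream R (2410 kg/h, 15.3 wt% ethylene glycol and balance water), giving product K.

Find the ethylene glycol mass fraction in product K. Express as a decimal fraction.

0.220

Overall, product flow = 5706 kg/h.
ethylene glycol in = 836×0.707 + 2460×0.120 + 2410×0.153 = 1255 kg/h.
ethylene glycol fraction in K = 0.220.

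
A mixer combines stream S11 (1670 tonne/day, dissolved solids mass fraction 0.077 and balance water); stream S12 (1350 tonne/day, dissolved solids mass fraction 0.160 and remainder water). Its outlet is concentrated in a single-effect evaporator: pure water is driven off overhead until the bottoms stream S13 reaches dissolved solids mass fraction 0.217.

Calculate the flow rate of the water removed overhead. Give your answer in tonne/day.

1432 tonne/day

dissolved solids entering = 1670×0.077 + 1350×0.160 = 344.59 tonne/day.
All dissolved solids reports to S13, so S13 = 344.59/0.217 = 1588 tonne/day.
Total feed = 3020 tonne/day; overhead = 3020 − 1588 = 1432 tonne/day.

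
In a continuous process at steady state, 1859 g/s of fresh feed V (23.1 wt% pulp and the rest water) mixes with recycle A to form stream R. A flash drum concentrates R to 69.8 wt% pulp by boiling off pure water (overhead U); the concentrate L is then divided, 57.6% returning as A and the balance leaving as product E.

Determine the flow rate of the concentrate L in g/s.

1451 g/s

Overall pulp balance (none leaves overhead): pulp in fresh feed = pulp in product, i.e. 1859×0.231 = (1−0.576)·L·0.698.
L = 429.43/(0.698×0.424) = 1451 g/s.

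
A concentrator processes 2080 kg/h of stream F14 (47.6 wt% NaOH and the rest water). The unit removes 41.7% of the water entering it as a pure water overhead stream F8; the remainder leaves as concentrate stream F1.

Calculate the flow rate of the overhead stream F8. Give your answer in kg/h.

454.5 kg/h

water entering = 2080×0.524 = 1089.9 kg/h; overhead removed = 0.417×1089.9 = 454.5 kg/h.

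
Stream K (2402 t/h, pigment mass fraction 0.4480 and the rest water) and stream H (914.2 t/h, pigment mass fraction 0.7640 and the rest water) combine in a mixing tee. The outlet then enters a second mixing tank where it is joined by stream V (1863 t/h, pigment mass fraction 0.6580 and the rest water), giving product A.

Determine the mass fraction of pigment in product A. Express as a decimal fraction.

Overall, product flow = 5179.2 t/h.
pigment in = 2402×0.448 + 914.2×0.764 + 1863×0.658 = 3000.4 t/h.
pigment fraction in A = 0.5793.

0.5793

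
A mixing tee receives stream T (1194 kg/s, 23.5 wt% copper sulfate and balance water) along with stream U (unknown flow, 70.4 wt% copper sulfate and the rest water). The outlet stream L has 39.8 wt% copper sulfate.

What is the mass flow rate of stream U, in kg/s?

636 kg/s

Let U be the unknown flow. Total out = 1194 + U.
copper sulfate balance: 280.59 + 0.704·U = 0.398·(1194 + U)
(0.704 − 0.398)·U = 0.398×1194 − 280.59 = 194.62
U = 194.62 / 0.306 = 636.02 kg/s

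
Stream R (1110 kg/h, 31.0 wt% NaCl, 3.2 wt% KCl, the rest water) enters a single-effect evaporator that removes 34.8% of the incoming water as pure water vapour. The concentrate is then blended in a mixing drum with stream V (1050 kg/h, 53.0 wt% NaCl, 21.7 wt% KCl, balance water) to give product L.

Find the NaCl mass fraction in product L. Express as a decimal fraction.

Vapour removed = 0.348×0.658×1110 = 254.17 kg/h; concentrate = 855.83 kg/h.
NaCl reaching the mixer = 344.1 (from concentrate) + 1050×0.530 = 900.6 kg/h.
Product flow = 855.83 + 1050 = 1905.8 kg/h; NaCl fraction = 0.4726.

0.4726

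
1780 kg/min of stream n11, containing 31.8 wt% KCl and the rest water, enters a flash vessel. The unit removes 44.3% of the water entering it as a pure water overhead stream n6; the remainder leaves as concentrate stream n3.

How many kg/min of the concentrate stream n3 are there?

1242 kg/min

water entering = 1780×0.682 = 1214 kg/min; overhead removed = 0.443×1214 = 537.78 kg/min.
Concentrate = 1780 − 537.78 = 1242.2 kg/min.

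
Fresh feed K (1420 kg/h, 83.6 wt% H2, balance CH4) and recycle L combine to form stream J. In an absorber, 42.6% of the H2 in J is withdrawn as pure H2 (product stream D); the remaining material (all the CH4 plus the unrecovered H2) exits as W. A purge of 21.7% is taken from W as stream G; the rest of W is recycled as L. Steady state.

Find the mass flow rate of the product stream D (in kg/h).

H2 in J: m_A = 1420×0.836 + (1−0.217)·(1−0.426)·m_A, so m_A = 1187.1/0.5506 = 2156.2 kg/h.
Product D = 0.426×2156.2 = 918.55 kg/h.

918.5 kg/h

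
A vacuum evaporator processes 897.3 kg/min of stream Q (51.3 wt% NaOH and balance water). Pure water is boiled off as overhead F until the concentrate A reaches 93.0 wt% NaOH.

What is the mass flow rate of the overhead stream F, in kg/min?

NaOH is conserved: 897.3×0.513 = 460.31 kg/min all reports to the concentrate.
Concentrate = 460.31/(target fraction) = 494.96 kg/min.
Overhead = 897.3 − 494.96 = 402.34 kg/min.

402.3 kg/min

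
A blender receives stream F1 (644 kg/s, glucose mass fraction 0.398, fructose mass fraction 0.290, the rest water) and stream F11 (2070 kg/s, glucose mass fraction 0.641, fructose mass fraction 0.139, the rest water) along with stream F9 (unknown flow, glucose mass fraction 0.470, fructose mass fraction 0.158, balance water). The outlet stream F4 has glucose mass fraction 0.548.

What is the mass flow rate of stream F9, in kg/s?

1230 kg/s

Let F9 be the unknown flow. Total out = 2714 + F9.
glucose balance: 1583.2 + 0.470·F9 = 0.548·(2714 + F9)
(0.470 − 0.548)·F9 = 0.548×2714 − 1583.2 = -95.91
F9 = -95.91 / -0.078 = 1229.6 kg/s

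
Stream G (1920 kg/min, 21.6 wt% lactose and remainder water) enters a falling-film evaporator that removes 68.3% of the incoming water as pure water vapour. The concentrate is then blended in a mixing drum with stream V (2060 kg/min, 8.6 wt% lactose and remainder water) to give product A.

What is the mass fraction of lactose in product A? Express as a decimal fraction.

Vapour removed = 0.683×0.784×1920 = 1028.1 kg/min; concentrate = 891.89 kg/min.
lactose reaching the mixer = 414.72 (from concentrate) + 2060×0.086 = 591.88 kg/min.
Product flow = 891.89 + 2060 = 2951.9 kg/min; lactose fraction = 0.2005.

0.2005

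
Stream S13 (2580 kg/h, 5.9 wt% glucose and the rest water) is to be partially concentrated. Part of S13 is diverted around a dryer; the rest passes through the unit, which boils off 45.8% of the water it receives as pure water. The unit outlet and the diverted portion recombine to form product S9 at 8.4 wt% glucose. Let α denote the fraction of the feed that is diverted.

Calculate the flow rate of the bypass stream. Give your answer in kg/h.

All 2580×0.059 = 152.22 kg/h of glucose reaches S9, so S9 = 152.22/0.084 = 1812.1 kg/h and vapour = 767.86 kg/h.
The evaporator receives (1−α)·2580 of feed at 0.941 water and removes 0.458 of that water:
0.458×0.941×(1−α)×2580 = 767.86
(1−α) = 767.86/1111.9 = 0.6906;  α = 0.3094.
Bypass flow = 0.3094×2580 = 798.34 kg/h.

798.3 kg/h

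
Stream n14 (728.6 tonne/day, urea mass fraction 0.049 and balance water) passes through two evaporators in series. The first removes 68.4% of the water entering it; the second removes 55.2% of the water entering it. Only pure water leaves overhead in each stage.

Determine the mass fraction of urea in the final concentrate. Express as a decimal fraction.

0.267

water in feed = 728.6×0.951 = 692.9 tonne/day.
After stage 1: water left = (1−0.684)×692.9 = 218.96; stream total = 254.66 tonne/day.
After stage 2: water left = (1−0.552)×218.96 = 98.092; final concentrate = 133.79 tonne/day.
urea fraction = 35.701/133.79 = 0.267.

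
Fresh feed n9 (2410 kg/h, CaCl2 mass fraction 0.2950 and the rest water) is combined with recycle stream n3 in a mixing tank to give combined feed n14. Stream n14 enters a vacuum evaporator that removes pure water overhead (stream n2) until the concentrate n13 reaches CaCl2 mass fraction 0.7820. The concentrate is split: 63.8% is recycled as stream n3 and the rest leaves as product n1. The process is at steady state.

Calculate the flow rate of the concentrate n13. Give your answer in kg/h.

Overall CaCl2 balance (none leaves overhead): CaCl2 in fresh feed = CaCl2 in product, i.e. 2410×0.295 = (1−0.638)·n13·0.782.
n13 = 710.95/(0.782×0.362) = 2511.4 kg/h.

2511 kg/h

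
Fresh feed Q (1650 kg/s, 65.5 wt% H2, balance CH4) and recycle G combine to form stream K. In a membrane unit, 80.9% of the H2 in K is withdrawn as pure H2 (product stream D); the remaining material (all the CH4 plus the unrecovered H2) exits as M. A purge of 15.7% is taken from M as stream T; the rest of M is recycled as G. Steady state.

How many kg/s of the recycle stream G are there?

3264 kg/s

CH4 enters only via Q and leaves only via the purge: 1650×0.345 = 0.157×(CH4 in M), and the membrane unit passes all CH4, so CH4 in K = CH4 in M = 3625.8 kg/s.
H2 in K: m_A = 1650×0.655 + (1−0.157)·(1−0.809)·m_A, so m_A = 1080.8/0.8390 = 1288.2 kg/s.
M = (1−0.809)×1288.2 + 3625.8 = 3871.8 kg/s.
Recycle G = (1−0.157)×3871.8 = 3264 kg/s.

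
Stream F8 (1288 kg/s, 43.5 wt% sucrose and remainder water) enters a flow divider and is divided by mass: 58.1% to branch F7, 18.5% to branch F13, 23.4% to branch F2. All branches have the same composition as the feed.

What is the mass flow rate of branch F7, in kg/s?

Branch F7 flow = 0.581×1288 = 748.33 kg/s.

748.3 kg/s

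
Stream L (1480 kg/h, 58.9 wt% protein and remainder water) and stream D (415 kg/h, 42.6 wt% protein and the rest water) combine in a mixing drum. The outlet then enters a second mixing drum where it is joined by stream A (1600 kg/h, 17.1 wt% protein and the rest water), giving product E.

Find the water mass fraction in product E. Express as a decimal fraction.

Overall, product flow = 3495 kg/h.
water in = 1480×0.411 + 415×0.574 + 1600×0.829 = 2172.9 kg/h.
water fraction in E = 0.6217.

0.6217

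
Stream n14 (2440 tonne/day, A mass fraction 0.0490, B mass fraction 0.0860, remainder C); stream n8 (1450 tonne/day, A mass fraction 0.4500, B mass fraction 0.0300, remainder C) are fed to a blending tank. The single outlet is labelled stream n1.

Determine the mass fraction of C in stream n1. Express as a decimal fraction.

0.7364

Total flow out = 2440 + 1450 = 3890 tonne/day.
C in = 2440×0.865 + 1450×0.520 = 2864.6 tonne/day.
C mass fraction in n1 = 2864.6/3890 = 0.7364.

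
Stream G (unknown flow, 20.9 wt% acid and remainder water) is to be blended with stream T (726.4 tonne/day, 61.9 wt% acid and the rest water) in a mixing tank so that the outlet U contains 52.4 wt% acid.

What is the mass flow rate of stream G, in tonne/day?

219.1 tonne/day

Let G be the unknown flow. Total out = 726.4 + G.
acid balance: 449.64 + 0.209·G = 0.524·(726.4 + G)
(0.209 − 0.524)·G = 0.524×726.4 − 449.64 = -69.008
G = -69.008 / -0.315 = 219.07 tonne/day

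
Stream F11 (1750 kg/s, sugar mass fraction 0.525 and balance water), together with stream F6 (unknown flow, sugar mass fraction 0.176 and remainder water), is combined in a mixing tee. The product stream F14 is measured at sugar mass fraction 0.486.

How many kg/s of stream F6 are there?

Let F6 be the unknown flow. Total out = 1750 + F6.
sugar balance: 918.75 + 0.176·F6 = 0.486·(1750 + F6)
(0.176 − 0.486)·F6 = 0.486×1750 − 918.75 = -68.25
F6 = -68.25 / -0.310 = 220.16 kg/s

220.2 kg/s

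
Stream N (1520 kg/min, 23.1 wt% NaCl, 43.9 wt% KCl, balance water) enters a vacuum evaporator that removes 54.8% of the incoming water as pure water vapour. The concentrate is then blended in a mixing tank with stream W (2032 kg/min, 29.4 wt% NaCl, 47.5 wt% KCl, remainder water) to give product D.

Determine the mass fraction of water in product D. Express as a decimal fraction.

Vapour removed = 0.548×0.330×1520 = 274.88 kg/min; concentrate = 1245.1 kg/min.
water reaching the mixer = 226.72 (from concentrate) + 2032×0.231 = 696.12 kg/min.
Product flow = 1245.1 + 2032 = 3277.1 kg/min; water fraction = 0.212.

0.212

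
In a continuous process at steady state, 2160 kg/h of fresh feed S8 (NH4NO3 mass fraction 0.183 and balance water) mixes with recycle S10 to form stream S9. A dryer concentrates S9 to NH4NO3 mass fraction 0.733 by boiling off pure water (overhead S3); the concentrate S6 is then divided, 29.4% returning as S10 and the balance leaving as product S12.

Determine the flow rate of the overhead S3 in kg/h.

1621 kg/h

Overall NH4NO3 balance (none leaves overhead): NH4NO3 in fresh feed = NH4NO3 in product, i.e. 2160×0.183 = (1−0.294)·S6·0.733.
S6 = 395.28/(0.733×0.706) = 763.83 kg/h.
Recycle S10 = 0.294×763.83 = 224.57 kg/h.
Combined feed S9 = 2160 + 224.57 = 2384.6 kg/h.
Overhead S3 = S9 − S6 = 2384.6 − 763.83 = 1620.7 kg/h.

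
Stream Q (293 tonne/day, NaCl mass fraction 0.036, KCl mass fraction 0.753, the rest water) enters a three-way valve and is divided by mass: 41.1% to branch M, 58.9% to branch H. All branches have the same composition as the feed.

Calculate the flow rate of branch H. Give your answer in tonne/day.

Branch H flow = 0.589×293 = 172.58 tonne/day.

172.6 tonne/day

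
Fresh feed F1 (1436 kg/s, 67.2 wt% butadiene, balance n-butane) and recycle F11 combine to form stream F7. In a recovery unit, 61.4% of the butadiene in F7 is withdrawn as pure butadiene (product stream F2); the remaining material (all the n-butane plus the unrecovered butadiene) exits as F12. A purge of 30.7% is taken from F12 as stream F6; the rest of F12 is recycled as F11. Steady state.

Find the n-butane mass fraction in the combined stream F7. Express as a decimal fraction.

0.538

n-butane enters only via F1 and leaves only via the purge: 1436×0.328 = 0.307×(n-butane in F12), and the recovery unit passes all n-butane, so n-butane in F7 = n-butane in F12 = 1534.2 kg/s.
butadiene in F7: m_A = 1436×0.672 + (1−0.307)·(1−0.614)·m_A, so m_A = 964.99/0.7325 = 1317.4 kg/s.
F7 = 1317.4 + 1534.2 = 2851.6 kg/s.
n-butane fraction in F7 = 1534.2/2851.6 = 0.538.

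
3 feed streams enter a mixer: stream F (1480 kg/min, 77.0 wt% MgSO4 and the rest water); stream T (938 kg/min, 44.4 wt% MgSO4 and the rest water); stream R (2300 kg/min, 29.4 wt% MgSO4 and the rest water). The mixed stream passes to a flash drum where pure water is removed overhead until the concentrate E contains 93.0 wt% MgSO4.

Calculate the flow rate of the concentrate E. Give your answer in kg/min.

2400 kg/min

MgSO4 entering = 1480×0.770 + 938×0.444 + 2300×0.294 = 2232.3 kg/min.
All MgSO4 reports to E, so E = 2232.3/0.930 = 2400.3 kg/min.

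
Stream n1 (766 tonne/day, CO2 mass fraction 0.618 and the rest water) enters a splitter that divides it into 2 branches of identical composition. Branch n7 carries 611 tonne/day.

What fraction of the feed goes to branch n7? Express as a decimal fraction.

0.798

Fraction to n7 = 611/766 = 0.7977.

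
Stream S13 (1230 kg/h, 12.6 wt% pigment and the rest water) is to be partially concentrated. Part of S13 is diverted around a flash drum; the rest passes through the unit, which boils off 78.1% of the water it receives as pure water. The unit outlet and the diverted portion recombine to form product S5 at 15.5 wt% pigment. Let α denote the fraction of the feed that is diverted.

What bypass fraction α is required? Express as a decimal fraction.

0.726

All 1230×0.126 = 154.98 kg/h of pigment reaches S5, so S5 = 154.98/0.155 = 999.87 kg/h and vapour = 230.13 kg/h.
The evaporator receives (1−α)·1230 of feed at 0.874 water and removes 0.781 of that water:
0.781×0.874×(1−α)×1230 = 230.13
(1−α) = 230.13/839.59 = 0.2741;  α = 0.7259.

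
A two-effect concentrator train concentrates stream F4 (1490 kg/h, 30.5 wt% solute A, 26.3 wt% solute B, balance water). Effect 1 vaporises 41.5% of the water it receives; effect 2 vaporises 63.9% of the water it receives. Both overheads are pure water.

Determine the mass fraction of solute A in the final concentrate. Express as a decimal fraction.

water in feed = 1490×0.432 = 643.68 kg/h.
After stage 1: water left = (1−0.415)×643.68 = 376.55; stream total = 1222.9 kg/h.
After stage 2: water left = (1−0.639)×376.55 = 135.94; final concentrate = 982.26 kg/h.
solute A fraction = 454.45/982.26 = 0.463.

0.463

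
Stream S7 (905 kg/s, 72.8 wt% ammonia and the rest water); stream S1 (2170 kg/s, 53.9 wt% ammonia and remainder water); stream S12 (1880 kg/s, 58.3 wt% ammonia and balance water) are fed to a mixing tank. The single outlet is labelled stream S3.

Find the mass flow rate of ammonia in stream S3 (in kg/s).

ammonia out = ammonia in = 905×0.728 + 2170×0.539 + 1880×0.583 = 2924.5 kg/s.

2925 kg/s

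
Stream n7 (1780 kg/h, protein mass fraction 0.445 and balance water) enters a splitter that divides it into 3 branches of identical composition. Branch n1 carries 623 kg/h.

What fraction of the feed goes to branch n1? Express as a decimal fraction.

0.350

Fraction to n1 = 623/1780 = 0.3500.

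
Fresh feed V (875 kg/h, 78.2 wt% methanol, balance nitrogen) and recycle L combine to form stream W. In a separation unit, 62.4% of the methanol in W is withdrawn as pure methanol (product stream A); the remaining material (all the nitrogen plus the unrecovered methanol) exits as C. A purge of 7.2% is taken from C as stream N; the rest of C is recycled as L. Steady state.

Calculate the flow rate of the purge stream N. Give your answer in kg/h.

nitrogen enters only via V and leaves only via the purge: 875×0.218 = 0.072×(nitrogen in C), and the separation unit passes all nitrogen, so nitrogen in W = nitrogen in C = 2649.3 kg/h.
methanol in W: m_A = 875×0.782 + (1−0.072)·(1−0.624)·m_A, so m_A = 684.25/0.6511 = 1051 kg/h.
C = (1−0.624)×1051 + 2649.3 = 3044.5 kg/h.
Purge N = 0.072×3044.5 = 219.2 kg/h.

219.2 kg/h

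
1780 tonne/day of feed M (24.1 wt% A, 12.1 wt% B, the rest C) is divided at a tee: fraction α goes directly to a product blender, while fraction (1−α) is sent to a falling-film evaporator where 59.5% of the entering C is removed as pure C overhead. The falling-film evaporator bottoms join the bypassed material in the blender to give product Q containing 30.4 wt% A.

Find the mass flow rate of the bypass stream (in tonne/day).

All 1780×0.241 = 428.98 tonne/day of A reaches Q, so Q = 428.98/0.304 = 1411.1 tonne/day and vapour = 368.88 tonne/day.
The evaporator receives (1−α)·1780 of feed at 0.638 C and removes 0.595 of that C:
0.595×0.638×(1−α)×1780 = 368.88
(1−α) = 368.88/675.71 = 0.5459;  α = 0.4541.
Bypass flow = 0.4541×1780 = 808.26 tonne/day.

808.3 tonne/day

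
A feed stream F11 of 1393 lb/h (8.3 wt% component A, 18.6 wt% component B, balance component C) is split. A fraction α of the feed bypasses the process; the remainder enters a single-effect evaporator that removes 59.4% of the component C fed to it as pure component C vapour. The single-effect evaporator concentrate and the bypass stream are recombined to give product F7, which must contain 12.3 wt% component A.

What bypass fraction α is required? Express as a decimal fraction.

All 1393×0.083 = 115.62 lb/h of component A reaches F7, so F7 = 115.62/0.123 = 939.99 lb/h and vapour = 453.01 lb/h.
The evaporator receives (1−α)·1393 of feed at 0.731 component C and removes 0.594 of that component C:
0.594×0.731×(1−α)×1393 = 453.01
(1−α) = 453.01/604.86 = 0.7489;  α = 0.2511.

0.251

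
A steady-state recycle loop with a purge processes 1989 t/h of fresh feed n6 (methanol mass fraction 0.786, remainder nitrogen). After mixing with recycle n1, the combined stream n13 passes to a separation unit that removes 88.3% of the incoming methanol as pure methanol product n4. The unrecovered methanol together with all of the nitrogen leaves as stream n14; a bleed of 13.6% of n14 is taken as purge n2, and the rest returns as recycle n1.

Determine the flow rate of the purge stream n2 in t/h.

453.3 t/h

nitrogen enters only via n6 and leaves only via the purge: 1989×0.214 = 0.136×(nitrogen in n14), and the separation unit passes all nitrogen, so nitrogen in n13 = nitrogen in n14 = 3129.8 t/h.
methanol in n13: m_A = 1989×0.786 + (1−0.136)·(1−0.883)·m_A, so m_A = 1563.4/0.8989 = 1739.2 t/h.
n14 = (1−0.883)×1739.2 + 3129.8 = 3333.2 t/h.
Purge n2 = 0.136×3333.2 = 453.32 t/h.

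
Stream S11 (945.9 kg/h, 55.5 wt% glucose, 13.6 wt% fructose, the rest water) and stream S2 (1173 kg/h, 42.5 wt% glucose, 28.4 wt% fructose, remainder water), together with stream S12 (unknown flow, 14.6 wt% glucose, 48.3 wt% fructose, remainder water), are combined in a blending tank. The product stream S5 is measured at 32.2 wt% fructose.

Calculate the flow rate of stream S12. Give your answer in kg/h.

1370 kg/h

Let S12 be the unknown flow. Total out = 2118.9 + S12.
fructose balance: 461.77 + 0.483·S12 = 0.322·(2118.9 + S12)
(0.483 − 0.322)·S12 = 0.322×2118.9 − 461.77 = 220.51
S12 = 220.51 / 0.161 = 1369.6 kg/h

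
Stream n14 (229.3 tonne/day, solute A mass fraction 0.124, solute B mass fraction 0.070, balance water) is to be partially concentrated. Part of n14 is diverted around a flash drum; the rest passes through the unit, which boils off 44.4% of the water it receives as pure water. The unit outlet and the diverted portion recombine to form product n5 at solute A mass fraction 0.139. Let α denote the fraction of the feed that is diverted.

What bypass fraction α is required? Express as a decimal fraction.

0.698

All 229.3×0.124 = 28.433 tonne/day of solute A reaches n5, so n5 = 28.433/0.139 = 204.56 tonne/day and vapour = 24.745 tonne/day.
The evaporator receives (1−α)·229.3 of feed at 0.806 water and removes 0.444 of that water:
0.444×0.806×(1−α)×229.3 = 24.745
(1−α) = 24.745/82.058 = 0.3015;  α = 0.6985.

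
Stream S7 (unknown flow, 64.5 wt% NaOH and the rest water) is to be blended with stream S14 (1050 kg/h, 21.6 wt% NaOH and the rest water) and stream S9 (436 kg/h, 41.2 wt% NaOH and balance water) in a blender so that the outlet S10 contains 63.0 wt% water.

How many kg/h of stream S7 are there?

521.4 kg/h

Let S7 be the unknown flow. Total out = 1486 + S7.
water balance: 1079.6 + 0.355·S7 = 0.630·(1486 + S7)
(0.355 − 0.630)·S7 = 0.630×1486 − 1079.6 = -143.39
S7 = -143.39 / -0.275 = 521.41 kg/h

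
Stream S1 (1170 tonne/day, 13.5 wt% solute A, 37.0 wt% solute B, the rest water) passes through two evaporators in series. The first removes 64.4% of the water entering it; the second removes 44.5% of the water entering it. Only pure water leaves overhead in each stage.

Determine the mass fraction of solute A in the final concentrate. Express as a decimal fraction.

water in feed = 1170×0.495 = 579.15 tonne/day.
After stage 1: water left = (1−0.644)×579.15 = 206.18; stream total = 797.03 tonne/day.
After stage 2: water left = (1−0.445)×206.18 = 114.43; final concentrate = 705.28 tonne/day.
solute A fraction = 157.95/705.28 = 0.224.

0.224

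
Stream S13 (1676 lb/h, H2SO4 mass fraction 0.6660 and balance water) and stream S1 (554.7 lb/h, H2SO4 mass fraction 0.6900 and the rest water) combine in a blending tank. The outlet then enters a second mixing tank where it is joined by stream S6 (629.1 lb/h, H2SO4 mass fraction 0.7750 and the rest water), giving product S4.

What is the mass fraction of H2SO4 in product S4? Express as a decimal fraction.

0.6946

Overall, product flow = 2859.8 lb/h.
H2SO4 in = 1676×0.666 + 554.7×0.690 + 629.1×0.775 = 1986.5 lb/h.
H2SO4 fraction in S4 = 0.6946.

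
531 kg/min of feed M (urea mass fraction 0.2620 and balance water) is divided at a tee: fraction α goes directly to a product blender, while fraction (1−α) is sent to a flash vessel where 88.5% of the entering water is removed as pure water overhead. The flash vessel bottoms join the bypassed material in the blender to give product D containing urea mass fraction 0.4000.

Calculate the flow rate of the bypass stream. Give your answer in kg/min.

250.5 kg/min

All 531×0.262 = 139.12 kg/min of urea reaches D, so D = 139.12/0.400 = 347.81 kg/min and vapour = 183.19 kg/min.
The evaporator receives (1−α)·531 of feed at 0.738 water and removes 0.885 of that water:
0.885×0.738×(1−α)×531 = 183.19
(1−α) = 183.19/346.81 = 0.5282;  α = 0.4718.
Bypass flow = 0.4718×531 = 250.51 kg/min.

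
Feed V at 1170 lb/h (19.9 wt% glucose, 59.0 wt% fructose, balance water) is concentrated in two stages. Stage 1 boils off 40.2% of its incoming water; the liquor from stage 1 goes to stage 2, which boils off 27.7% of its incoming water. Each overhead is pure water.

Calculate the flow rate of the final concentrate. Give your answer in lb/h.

water in feed = 1170×0.211 = 246.87 lb/h.
After stage 1: water left = (1−0.402)×246.87 = 147.63; stream total = 1070.8 lb/h.
After stage 2: water left = (1−0.277)×147.63 = 106.74; final concentrate = 1029.9 lb/h.

1030 lb/h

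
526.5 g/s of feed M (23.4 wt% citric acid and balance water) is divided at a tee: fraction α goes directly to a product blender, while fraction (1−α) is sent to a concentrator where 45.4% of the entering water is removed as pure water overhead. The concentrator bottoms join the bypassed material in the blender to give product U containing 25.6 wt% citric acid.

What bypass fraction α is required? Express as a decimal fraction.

0.753

All 526.5×0.234 = 123.2 g/s of citric acid reaches U, so U = 123.2/0.256 = 481.25 g/s and vapour = 45.246 g/s.
The evaporator receives (1−α)·526.5 of feed at 0.766 water and removes 0.454 of that water:
0.454×0.766×(1−α)×526.5 = 45.246
(1−α) = 45.246/183.1 = 0.2471;  α = 0.7529.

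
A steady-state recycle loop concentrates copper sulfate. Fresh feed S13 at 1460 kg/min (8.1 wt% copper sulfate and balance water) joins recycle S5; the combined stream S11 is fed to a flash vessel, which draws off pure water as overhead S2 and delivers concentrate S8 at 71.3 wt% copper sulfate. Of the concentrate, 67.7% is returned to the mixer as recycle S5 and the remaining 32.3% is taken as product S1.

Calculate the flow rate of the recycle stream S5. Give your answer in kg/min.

347.6 kg/min

Overall copper sulfate balance (none leaves overhead): copper sulfate in fresh feed = copper sulfate in product, i.e. 1460×0.081 = (1−0.677)·S8·0.713.
S8 = 118.26/(0.713×0.323) = 513.51 kg/min.
Recycle S5 = 0.677×513.51 = 347.64 kg/min.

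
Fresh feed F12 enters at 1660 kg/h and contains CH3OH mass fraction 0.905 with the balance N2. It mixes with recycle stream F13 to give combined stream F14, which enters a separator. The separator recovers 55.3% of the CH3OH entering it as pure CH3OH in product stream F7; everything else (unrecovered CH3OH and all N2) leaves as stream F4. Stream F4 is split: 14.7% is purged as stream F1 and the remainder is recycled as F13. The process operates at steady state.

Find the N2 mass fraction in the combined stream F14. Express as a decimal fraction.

0.306

N2 enters only via F12 and leaves only via the purge: 1660×0.095 = 0.147×(N2 in F4), and the separator passes all N2, so N2 in F14 = N2 in F4 = 1072.8 kg/h.
CH3OH in F14: m_A = 1660×0.905 + (1−0.147)·(1−0.553)·m_A, so m_A = 1502.3/0.6187 = 2428.1 kg/h.
F14 = 2428.1 + 1072.8 = 3500.9 kg/h.
N2 fraction in F14 = 1072.8/3500.9 = 0.306.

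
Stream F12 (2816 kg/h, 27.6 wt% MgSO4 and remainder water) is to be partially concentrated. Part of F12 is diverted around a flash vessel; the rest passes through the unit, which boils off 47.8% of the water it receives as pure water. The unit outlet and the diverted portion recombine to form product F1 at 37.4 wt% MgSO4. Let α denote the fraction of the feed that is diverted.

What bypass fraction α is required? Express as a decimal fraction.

0.243

All 2816×0.276 = 777.22 kg/h of MgSO4 reaches F1, so F1 = 777.22/0.374 = 2078.1 kg/h and vapour = 737.88 kg/h.
The evaporator receives (1−α)·2816 of feed at 0.724 water and removes 0.478 of that water:
0.478×0.724×(1−α)×2816 = 737.88
(1−α) = 737.88/974.54 = 0.7572;  α = 0.2428.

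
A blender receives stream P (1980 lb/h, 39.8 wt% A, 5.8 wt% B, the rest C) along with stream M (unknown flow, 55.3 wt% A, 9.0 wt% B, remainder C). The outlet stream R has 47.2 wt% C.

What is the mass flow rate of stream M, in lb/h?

1240 lb/h

Let M be the unknown flow. Total out = 1980 + M.
C balance: 1077.1 + 0.357·M = 0.472·(1980 + M)
(0.357 − 0.472)·M = 0.472×1980 − 1077.1 = -142.56
M = -142.56 / -0.115 = 1239.7 lb/h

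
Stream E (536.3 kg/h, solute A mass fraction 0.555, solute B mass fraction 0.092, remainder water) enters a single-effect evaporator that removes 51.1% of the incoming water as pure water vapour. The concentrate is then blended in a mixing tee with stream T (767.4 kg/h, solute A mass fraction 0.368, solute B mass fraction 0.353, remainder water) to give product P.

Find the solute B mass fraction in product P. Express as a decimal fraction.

Vapour removed = 0.511×0.353×536.3 = 96.739 kg/h; concentrate = 439.56 kg/h.
solute B reaching the mixer = 49.34 (from concentrate) + 767.4×0.353 = 320.23 kg/h.
Product flow = 439.56 + 767.4 = 1207 kg/h; solute B fraction = 0.265.

0.265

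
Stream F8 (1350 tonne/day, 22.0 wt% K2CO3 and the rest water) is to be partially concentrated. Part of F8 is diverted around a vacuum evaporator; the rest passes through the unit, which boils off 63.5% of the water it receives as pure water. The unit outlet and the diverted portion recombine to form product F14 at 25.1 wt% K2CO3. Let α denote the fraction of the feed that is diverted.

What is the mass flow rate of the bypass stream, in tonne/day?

All 1350×0.220 = 297 tonne/day of K2CO3 reaches F14, so F14 = 297/0.251 = 1183.3 tonne/day and vapour = 166.73 tonne/day.
The evaporator receives (1−α)·1350 of feed at 0.780 water and removes 0.635 of that water:
0.635×0.780×(1−α)×1350 = 166.73
(1−α) = 166.73/668.65 = 0.2494;  α = 0.7506.
Bypass flow = 0.7506×1350 = 1013.4 tonne/day.

1013 tonne/day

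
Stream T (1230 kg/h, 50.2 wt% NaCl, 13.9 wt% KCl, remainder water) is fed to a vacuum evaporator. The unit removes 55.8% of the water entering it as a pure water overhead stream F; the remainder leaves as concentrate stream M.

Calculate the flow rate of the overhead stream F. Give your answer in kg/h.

246.4 kg/h

water entering = 1230×0.359 = 441.57 kg/h; overhead removed = 0.558×441.57 = 246.4 kg/h.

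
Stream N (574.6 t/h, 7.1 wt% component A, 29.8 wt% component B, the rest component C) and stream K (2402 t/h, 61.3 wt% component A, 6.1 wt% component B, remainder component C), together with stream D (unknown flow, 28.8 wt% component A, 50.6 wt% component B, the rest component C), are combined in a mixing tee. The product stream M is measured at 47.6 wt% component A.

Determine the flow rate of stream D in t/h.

Let D be the unknown flow. Total out = 2976.6 + D.
component A balance: 1513.2 + 0.288·D = 0.476·(2976.6 + D)
(0.288 − 0.476)·D = 0.476×2976.6 − 1513.2 = -96.361
D = -96.361 / -0.188 = 512.56 t/h

512.6 t/h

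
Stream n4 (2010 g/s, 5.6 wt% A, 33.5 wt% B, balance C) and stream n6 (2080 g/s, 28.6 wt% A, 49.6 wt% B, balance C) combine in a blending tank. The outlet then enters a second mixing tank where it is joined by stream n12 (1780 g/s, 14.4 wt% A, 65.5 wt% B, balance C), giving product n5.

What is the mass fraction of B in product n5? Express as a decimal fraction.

0.4891

Overall, product flow = 5870 g/s.
B in = 2010×0.335 + 2080×0.496 + 1780×0.655 = 2870.9 g/s.
B fraction in n5 = 0.4891.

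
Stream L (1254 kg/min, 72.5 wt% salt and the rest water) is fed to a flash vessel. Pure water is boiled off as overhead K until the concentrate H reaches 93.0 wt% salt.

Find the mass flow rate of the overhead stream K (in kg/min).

salt is conserved: 1254×0.725 = 909.15 kg/min all reports to the concentrate.
Concentrate = 909.15/(target fraction) = 977.58 kg/min.
Overhead = 1254 − 977.58 = 276.42 kg/min.

276.4 kg/min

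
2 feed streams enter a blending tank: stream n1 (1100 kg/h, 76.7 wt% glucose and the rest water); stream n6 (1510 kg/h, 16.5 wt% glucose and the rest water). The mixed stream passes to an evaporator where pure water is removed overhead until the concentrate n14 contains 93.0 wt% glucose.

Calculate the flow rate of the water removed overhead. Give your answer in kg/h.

1435 kg/h

glucose entering = 1100×0.767 + 1510×0.165 = 1092.9 kg/h.
All glucose reports to n14, so n14 = 1092.9/0.930 = 1175.1 kg/h.
Total feed = 2610 kg/h; overhead = 2610 − 1175.1 = 1434.9 kg/h.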